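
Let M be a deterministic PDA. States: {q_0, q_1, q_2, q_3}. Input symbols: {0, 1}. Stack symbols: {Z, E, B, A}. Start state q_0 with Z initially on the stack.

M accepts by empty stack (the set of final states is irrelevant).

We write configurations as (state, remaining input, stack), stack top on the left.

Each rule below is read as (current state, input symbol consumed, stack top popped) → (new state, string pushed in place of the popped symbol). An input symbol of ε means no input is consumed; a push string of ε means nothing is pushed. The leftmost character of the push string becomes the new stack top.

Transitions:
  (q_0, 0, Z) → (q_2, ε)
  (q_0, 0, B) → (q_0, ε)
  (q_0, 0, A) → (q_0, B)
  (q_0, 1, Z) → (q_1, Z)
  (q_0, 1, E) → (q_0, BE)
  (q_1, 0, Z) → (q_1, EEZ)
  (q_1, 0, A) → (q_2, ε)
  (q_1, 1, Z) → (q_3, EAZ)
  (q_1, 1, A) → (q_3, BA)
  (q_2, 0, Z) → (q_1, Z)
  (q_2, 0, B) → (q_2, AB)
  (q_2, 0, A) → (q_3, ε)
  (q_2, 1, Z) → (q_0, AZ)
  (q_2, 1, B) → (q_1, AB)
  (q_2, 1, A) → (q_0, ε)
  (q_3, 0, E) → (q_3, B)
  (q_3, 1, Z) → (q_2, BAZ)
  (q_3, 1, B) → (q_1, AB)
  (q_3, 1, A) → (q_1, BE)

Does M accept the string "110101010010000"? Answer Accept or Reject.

Accept

(q_0, 110101010010000, Z)
  read 1, top Z: go to q_1, push Z → (q_1, 10101010010000, Z)
  read 1, top Z: go to q_3, push EAZ → (q_3, 0101010010000, EAZ)
  read 0, top E: go to q_3, push B → (q_3, 101010010000, BAZ)
  read 1, top B: go to q_1, push AB → (q_1, 01010010000, ABAZ)
  read 0, top A: go to q_2, push ε → (q_2, 1010010000, BAZ)
  read 1, top B: go to q_1, push AB → (q_1, 010010000, ABAZ)
  read 0, top A: go to q_2, push ε → (q_2, 10010000, BAZ)
  read 1, top B: go to q_1, push AB → (q_1, 0010000, ABAZ)
  read 0, top A: go to q_2, push ε → (q_2, 010000, BAZ)
  read 0, top B: go to q_2, push AB → (q_2, 10000, ABAZ)
  read 1, top A: go to q_0, push ε → (q_0, 0000, BAZ)
  read 0, top B: go to q_0, push ε → (q_0, 000, AZ)
  read 0, top A: go to q_0, push B → (q_0, 00, BZ)
  read 0, top B: go to q_0, push ε → (q_0, 0, Z)
  read 0, top Z: go to q_2, push ε → (q_2, ε, ε)
All input consumed and the stack is empty.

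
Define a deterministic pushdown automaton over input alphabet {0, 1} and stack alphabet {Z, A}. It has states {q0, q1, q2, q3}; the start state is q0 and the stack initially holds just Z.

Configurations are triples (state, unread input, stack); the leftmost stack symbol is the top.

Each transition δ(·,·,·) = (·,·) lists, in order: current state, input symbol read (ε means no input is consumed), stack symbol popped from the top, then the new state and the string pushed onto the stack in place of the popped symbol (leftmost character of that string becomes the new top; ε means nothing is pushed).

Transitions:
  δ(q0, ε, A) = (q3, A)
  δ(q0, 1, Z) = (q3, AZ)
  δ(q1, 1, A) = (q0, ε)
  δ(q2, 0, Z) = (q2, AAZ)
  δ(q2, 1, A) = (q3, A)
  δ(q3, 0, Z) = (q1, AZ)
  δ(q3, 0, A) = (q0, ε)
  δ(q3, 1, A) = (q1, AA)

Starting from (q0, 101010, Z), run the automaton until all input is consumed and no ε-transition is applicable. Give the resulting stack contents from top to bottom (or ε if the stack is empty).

Z

(q0, 101010, Z) ⊢ (q3, 01010, AZ) ⊢ (q0, 1010, Z) ⊢ (q3, 010, AZ) ⊢ (q0, 10, Z) ⊢ (q3, 0, AZ) ⊢ (q0, ε, Z)
All input consumed in state q0 with stack Z.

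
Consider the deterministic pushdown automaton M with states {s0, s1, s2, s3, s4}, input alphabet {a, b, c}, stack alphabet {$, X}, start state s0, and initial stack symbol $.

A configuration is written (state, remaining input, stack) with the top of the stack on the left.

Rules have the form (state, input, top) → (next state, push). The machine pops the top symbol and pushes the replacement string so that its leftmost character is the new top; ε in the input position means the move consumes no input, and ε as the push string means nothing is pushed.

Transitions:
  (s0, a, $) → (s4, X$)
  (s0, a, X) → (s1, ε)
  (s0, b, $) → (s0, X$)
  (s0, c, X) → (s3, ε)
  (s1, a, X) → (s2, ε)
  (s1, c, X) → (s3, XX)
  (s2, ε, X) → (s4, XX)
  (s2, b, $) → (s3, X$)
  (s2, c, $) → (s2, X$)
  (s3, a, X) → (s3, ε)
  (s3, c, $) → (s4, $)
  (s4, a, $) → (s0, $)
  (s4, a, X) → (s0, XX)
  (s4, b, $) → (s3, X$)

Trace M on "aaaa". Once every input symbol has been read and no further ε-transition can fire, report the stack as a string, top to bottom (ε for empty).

(s0, aaaa, $)
  read a, top $: go to s4, push X$ → (s4, aaa, X$)
  read a, top X: go to s0, push XX → (s0, aa, XX$)
  read a, top X: go to s1, push ε → (s1, a, X$)
  read a, top X: go to s2, push ε → (s2, ε, $)
All input consumed in state s2 with stack $.

$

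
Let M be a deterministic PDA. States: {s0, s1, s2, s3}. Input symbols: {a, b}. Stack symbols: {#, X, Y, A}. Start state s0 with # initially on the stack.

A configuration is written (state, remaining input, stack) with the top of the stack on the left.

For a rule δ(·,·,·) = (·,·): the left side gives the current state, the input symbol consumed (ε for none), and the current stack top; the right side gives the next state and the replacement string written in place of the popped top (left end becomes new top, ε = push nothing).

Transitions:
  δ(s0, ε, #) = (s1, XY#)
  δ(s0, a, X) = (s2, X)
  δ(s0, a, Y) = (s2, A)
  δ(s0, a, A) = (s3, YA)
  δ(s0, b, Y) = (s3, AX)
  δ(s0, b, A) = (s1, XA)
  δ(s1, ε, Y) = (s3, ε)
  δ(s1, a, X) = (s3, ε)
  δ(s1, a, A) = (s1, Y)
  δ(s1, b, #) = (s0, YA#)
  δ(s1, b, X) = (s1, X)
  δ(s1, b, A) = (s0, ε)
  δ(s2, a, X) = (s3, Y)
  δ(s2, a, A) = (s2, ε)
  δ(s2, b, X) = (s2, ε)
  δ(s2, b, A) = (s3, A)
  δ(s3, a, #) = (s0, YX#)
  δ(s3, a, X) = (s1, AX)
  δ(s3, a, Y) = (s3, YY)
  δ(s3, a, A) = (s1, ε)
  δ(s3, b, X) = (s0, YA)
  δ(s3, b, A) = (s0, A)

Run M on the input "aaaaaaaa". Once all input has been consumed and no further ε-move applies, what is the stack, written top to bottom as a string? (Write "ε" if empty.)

(s0, aaaaaaaa, #) ⊢ (s1, aaaaaaaa, XY#) ⊢ (s3, aaaaaaa, Y#) ⊢ (s3, aaaaaa, YY#) ⊢ (s3, aaaaa, YYY#) ⊢ (s3, aaaa, YYYY#) ⊢ (s3, aaa, YYYYY#) ⊢ (s3, aa, YYYYYY#) ⊢ (s3, a, YYYYYYY#) ⊢ (s3, ε, YYYYYYYY#)
All input consumed in state s3 with stack YYYYYYYY#.

YYYYYYYY#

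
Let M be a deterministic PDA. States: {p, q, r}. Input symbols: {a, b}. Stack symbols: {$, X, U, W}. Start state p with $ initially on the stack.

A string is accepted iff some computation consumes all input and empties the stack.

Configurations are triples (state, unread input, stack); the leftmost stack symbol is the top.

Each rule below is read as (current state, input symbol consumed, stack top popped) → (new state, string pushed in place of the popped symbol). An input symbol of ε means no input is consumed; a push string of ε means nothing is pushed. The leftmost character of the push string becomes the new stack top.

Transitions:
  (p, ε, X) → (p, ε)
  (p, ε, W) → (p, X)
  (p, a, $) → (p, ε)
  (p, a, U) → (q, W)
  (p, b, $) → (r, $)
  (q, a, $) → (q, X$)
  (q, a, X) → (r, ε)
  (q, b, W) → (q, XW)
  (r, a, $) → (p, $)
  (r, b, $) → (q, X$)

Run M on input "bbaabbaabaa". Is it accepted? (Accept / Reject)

Accept

(p, bbaabbaabaa, $)
  read b, top $: go to r, push $ → (r, baabbaabaa, $)
  read b, top $: go to q, push X$ → (q, aabbaabaa, X$)
  read a, top X: go to r, push ε → (r, abbaabaa, $)
  read a, top $: go to p, push $ → (p, bbaabaa, $)
  read b, top $: go to r, push $ → (r, baabaa, $)
  read b, top $: go to q, push X$ → (q, aabaa, X$)
  read a, top X: go to r, push ε → (r, abaa, $)
  read a, top $: go to p, push $ → (p, baa, $)
  read b, top $: go to r, push $ → (r, aa, $)
  read a, top $: go to p, push $ → (p, a, $)
  read a, top $: go to p, push ε → (p, ε, ε)
All input consumed and the stack is empty.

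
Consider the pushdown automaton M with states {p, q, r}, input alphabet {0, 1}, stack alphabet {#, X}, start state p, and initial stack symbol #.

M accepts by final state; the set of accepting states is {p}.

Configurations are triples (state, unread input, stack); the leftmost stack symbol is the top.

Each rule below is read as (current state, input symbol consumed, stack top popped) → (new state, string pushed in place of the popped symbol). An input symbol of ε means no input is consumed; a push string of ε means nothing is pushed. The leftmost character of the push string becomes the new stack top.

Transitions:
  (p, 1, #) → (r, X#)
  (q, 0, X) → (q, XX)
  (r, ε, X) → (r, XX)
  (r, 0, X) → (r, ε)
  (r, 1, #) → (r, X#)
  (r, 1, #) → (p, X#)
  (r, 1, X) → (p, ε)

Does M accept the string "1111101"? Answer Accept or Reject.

One accepting computation: (p, 1111101, #) ⊢ (r, 111101, X#) ⊢ (p, 11101, #) ⊢ (r, 1101, X#) ⊢ (p, 101, #) ⊢ (r, 01, X#) ⊢ (r, 1, #) ⊢ (p, ε, X#)
All input consumed and state p ∈ F.

Accept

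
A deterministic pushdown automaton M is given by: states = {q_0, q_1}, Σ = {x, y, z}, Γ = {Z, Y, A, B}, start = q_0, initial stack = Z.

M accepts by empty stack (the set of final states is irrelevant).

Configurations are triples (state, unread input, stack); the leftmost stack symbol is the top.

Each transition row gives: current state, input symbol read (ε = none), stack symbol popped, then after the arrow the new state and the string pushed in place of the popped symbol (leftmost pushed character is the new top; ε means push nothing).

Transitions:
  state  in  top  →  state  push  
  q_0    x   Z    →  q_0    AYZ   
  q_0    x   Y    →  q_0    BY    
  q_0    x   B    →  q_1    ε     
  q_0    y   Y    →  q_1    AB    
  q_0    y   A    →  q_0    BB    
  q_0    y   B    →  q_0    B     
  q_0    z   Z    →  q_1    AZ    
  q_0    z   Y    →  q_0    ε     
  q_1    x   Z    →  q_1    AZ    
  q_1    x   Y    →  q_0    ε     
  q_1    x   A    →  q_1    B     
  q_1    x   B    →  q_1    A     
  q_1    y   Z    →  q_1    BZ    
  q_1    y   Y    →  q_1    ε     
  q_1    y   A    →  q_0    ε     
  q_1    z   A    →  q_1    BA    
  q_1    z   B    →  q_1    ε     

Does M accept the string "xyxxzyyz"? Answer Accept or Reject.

Reject

(q_0, xyxxzyyz, Z) ⊢ (q_0, yxxzyyz, AYZ) ⊢ (q_0, xxzyyz, BBYZ) ⊢ (q_1, xzyyz, BYZ) ⊢ (q_1, zyyz, AYZ) ⊢ (q_1, yyz, BAYZ)
No transition applies at (q_1, yyz, BAYZ); input not fully consumed.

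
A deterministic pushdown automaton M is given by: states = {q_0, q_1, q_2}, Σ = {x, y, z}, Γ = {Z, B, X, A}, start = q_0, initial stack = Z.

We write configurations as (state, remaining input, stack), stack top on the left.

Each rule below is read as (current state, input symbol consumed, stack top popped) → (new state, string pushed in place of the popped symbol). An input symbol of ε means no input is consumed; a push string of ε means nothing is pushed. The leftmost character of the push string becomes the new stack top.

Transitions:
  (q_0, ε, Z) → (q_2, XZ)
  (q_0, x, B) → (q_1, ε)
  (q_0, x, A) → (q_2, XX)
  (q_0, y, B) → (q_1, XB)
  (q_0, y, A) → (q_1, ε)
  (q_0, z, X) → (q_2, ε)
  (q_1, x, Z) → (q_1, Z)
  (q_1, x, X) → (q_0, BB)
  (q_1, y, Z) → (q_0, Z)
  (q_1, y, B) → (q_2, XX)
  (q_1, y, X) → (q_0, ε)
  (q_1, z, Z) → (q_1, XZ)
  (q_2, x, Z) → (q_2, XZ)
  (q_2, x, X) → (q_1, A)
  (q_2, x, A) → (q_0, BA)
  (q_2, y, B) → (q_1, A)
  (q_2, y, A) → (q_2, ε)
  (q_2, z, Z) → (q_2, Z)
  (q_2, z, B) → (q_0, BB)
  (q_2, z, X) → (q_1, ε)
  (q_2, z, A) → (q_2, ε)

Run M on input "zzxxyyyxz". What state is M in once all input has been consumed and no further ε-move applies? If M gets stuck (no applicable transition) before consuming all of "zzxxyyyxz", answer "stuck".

(q_0, zzxxyyyxz, Z)
  ε-move, top Z: go to q_2, push XZ → (q_2, zzxxyyyxz, XZ)
  read z, top X: go to q_1, push ε → (q_1, zxxyyyxz, Z)
  read z, top Z: go to q_1, push XZ → (q_1, xxyyyxz, XZ)
  read x, top X: go to q_0, push BB → (q_0, xyyyxz, BBZ)
  read x, top B: go to q_1, push ε → (q_1, yyyxz, BZ)
  read y, top B: go to q_2, push XX → (q_2, yyxz, XXZ)
No transition for (q_2, y, top X); M blocks with input yyxz remaining.

stuck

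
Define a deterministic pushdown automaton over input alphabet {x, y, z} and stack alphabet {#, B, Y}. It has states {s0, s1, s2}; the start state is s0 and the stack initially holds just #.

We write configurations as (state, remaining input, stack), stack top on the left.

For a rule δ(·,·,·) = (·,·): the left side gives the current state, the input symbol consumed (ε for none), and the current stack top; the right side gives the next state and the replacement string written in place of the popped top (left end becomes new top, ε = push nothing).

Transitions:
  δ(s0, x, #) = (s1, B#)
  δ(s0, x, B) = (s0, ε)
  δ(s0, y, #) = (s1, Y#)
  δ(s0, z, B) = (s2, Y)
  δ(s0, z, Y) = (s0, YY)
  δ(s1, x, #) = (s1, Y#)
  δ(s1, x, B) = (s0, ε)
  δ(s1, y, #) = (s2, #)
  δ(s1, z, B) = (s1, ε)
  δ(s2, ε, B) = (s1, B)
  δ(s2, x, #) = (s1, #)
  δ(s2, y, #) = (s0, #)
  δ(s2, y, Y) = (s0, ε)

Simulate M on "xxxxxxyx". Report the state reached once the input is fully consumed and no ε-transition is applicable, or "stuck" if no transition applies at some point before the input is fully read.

(s0, xxxxxxyx, #)
  read x, top #: go to s1, push B# → (s1, xxxxxyx, B#)
  read x, top B: go to s0, push ε → (s0, xxxxyx, #)
  read x, top #: go to s1, push B# → (s1, xxxyx, B#)
  read x, top B: go to s0, push ε → (s0, xxyx, #)
  read x, top #: go to s1, push B# → (s1, xyx, B#)
  read x, top B: go to s0, push ε → (s0, yx, #)
  read y, top #: go to s1, push Y# → (s1, x, Y#)
No transition for (s1, x, top Y); M blocks with input x remaining.

stuck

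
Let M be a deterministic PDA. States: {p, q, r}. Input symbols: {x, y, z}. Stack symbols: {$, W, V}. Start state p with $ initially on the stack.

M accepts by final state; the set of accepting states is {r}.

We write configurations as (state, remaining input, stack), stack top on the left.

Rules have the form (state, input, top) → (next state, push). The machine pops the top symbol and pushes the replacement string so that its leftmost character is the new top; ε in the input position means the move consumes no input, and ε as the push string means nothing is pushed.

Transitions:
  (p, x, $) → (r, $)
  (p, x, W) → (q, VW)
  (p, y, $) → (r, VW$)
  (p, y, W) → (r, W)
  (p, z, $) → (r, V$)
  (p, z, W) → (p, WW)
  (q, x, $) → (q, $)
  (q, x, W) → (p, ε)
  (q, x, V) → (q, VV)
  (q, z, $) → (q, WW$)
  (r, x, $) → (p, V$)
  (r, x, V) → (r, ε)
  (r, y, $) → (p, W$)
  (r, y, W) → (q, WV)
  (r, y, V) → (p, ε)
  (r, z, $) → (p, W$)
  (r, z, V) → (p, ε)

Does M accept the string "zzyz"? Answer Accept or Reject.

Reject

(p, zzyz, $) ⊢ (r, zyz, V$) ⊢ (p, yz, $) ⊢ (r, z, VW$) ⊢ (p, ε, W$)
All input consumed; state p ∉ F and no further ε-move applies.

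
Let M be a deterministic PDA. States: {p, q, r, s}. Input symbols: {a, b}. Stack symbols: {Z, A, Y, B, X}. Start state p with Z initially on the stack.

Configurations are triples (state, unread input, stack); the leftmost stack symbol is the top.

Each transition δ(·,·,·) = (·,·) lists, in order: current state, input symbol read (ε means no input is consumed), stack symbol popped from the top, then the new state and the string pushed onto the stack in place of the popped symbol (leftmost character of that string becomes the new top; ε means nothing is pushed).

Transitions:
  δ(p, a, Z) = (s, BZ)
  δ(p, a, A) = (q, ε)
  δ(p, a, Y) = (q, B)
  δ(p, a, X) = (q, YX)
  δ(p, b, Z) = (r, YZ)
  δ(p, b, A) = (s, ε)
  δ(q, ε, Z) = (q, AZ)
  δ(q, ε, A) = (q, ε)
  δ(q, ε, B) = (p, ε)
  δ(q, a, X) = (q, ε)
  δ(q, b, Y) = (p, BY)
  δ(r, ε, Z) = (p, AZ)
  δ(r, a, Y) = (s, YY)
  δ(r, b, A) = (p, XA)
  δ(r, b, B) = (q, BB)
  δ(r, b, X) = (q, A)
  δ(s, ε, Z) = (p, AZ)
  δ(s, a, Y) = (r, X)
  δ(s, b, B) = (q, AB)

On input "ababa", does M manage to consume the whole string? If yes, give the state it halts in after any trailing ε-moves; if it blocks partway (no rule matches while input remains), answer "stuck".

(p, ababa, Z) ⊢ (s, baba, BZ) ⊢ (q, aba, ABZ) ⊢ (q, aba, BZ) ⊢ (p, aba, Z) ⊢ (s, ba, BZ) ⊢ (q, a, ABZ) ⊢ (q, a, BZ) ⊢ (p, a, Z) ⊢ (s, ε, BZ)
All input consumed; M is in state s.

s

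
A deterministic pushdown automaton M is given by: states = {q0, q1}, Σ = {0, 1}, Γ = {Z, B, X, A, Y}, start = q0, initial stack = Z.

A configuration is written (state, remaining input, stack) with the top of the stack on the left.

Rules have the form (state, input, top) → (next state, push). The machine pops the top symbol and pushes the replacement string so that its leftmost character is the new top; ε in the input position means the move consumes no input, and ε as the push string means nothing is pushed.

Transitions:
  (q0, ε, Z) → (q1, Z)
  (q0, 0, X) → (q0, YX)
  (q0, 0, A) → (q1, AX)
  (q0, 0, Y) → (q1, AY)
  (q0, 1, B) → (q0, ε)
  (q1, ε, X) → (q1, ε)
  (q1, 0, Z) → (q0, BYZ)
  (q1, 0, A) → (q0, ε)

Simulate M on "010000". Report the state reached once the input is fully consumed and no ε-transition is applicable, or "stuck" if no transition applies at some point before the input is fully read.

q0

(q0, 010000, Z)
  ε-move, top Z: go to q1, push Z → (q1, 010000, Z)
  read 0, top Z: go to q0, push BYZ → (q0, 10000, BYZ)
  read 1, top B: go to q0, push ε → (q0, 0000, YZ)
  read 0, top Y: go to q1, push AY → (q1, 000, AYZ)
  read 0, top A: go to q0, push ε → (q0, 00, YZ)
  read 0, top Y: go to q1, push AY → (q1, 0, AYZ)
  read 0, top A: go to q0, push ε → (q0, ε, YZ)
All input consumed; M is in state q0.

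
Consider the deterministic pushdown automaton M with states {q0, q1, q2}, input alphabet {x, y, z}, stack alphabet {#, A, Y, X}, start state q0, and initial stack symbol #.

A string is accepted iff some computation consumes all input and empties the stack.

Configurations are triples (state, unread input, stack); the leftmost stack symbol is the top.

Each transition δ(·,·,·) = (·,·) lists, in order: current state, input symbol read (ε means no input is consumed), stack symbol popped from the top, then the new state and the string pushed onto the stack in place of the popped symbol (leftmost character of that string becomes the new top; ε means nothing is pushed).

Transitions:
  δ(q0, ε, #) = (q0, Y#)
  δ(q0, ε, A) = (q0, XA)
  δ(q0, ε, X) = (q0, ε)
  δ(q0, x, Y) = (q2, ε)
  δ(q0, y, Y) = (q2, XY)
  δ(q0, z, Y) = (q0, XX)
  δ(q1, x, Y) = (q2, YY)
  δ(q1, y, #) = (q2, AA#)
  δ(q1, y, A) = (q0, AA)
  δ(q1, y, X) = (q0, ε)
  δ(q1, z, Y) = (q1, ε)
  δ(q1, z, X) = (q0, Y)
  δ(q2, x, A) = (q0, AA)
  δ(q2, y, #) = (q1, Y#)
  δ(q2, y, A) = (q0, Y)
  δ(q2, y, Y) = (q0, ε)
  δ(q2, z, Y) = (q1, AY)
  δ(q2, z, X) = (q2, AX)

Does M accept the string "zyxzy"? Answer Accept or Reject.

(q0, zyxzy, #)
  ε-move, top #: go to q0, push Y# → (q0, zyxzy, Y#)
  read z, top Y: go to q0, push XX → (q0, yxzy, XX#)
  ε-move, top X: go to q0, push ε → (q0, yxzy, X#)
  ε-move, top X: go to q0, push ε → (q0, yxzy, #)
  ε-move, top #: go to q0, push Y# → (q0, yxzy, Y#)
  read y, top Y: go to q2, push XY → (q2, xzy, XY#)
No transition applies at (q2, xzy, XY#); input not fully consumed.

Reject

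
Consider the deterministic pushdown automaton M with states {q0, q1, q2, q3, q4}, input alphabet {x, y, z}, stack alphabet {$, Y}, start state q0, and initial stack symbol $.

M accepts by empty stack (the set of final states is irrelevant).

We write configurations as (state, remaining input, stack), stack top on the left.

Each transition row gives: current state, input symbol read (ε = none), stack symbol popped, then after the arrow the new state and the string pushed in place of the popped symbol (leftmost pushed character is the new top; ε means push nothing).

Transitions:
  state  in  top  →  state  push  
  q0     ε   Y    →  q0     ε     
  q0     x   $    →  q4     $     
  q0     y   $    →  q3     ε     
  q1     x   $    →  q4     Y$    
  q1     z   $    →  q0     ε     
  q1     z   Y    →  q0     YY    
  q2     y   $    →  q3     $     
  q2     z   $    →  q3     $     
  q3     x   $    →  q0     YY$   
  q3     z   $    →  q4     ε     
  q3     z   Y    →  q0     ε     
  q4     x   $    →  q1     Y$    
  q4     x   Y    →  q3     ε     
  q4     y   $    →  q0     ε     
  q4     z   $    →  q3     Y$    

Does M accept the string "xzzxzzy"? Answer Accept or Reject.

(q0, xzzxzzy, $) ⊢ (q4, zzxzzy, $) ⊢ (q3, zxzzy, Y$) ⊢ (q0, xzzy, $) ⊢ (q4, zzy, $) ⊢ (q3, zy, Y$) ⊢ (q0, y, $) ⊢ (q3, ε, ε)
All input consumed and the stack is empty.

Accept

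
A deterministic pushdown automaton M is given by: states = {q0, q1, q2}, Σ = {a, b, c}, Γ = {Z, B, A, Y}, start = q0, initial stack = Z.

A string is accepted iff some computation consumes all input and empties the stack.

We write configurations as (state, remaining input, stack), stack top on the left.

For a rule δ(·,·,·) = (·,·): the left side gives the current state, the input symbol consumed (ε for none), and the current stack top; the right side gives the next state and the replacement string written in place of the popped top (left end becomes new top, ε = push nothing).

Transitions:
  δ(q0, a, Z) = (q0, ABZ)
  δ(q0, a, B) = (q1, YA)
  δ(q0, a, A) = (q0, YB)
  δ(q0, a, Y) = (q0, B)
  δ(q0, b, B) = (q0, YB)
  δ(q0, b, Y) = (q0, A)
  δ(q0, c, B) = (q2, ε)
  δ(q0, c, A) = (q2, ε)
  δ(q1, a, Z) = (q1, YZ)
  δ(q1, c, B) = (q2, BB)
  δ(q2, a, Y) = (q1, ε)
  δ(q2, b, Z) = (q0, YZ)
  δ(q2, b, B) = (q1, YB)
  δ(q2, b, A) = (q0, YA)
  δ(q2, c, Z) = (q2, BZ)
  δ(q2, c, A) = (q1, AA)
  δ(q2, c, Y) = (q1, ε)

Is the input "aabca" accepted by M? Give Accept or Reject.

Reject

(q0, aabca, Z)
  read a, top Z: go to q0, push ABZ → (q0, abca, ABZ)
  read a, top A: go to q0, push YB → (q0, bca, YBBZ)
  read b, top Y: go to q0, push A → (q0, ca, ABBZ)
  read c, top A: go to q2, push ε → (q2, a, BBZ)
No transition applies at (q2, a, BBZ); input not fully consumed.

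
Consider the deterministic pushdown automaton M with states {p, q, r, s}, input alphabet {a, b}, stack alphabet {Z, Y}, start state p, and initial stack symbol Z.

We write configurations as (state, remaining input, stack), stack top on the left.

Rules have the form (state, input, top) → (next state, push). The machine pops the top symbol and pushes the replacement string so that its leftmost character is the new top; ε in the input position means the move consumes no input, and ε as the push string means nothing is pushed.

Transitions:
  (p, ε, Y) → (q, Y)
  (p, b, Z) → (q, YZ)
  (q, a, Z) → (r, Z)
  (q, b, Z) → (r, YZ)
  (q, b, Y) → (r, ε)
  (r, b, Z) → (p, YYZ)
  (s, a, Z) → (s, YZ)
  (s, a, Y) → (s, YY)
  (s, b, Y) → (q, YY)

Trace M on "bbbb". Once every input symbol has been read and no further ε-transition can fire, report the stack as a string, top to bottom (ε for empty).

YZ

(p, bbbb, Z) ⊢ (q, bbb, YZ) ⊢ (r, bb, Z) ⊢ (p, b, YYZ) ⊢ (q, b, YYZ) ⊢ (r, ε, YZ)
All input consumed in state r with stack YZ.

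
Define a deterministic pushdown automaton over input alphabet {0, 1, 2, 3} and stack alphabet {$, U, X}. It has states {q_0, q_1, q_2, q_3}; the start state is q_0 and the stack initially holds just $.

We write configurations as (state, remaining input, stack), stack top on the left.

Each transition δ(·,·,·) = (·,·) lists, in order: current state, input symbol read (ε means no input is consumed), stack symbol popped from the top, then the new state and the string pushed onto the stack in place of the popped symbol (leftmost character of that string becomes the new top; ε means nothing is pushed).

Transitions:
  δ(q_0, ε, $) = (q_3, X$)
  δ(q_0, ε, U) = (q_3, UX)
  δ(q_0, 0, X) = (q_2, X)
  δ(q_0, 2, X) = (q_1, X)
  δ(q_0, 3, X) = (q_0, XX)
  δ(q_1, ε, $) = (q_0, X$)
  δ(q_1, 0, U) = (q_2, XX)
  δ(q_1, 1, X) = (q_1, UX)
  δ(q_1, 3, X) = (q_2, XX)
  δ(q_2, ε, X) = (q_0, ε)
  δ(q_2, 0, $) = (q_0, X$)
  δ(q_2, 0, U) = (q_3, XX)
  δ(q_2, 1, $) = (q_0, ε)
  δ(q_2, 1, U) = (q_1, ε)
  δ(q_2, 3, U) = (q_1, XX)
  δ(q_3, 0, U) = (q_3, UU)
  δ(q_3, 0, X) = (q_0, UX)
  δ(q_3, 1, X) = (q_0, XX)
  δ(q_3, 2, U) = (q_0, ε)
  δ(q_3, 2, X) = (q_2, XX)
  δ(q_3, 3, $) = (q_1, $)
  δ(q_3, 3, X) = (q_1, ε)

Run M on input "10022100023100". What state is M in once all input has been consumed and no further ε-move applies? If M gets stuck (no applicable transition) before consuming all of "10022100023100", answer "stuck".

stuck

(q_0, 10022100023100, $)
  ε-move, top $: go to q_3, push X$ → (q_3, 10022100023100, X$)
  read 1, top X: go to q_0, push XX → (q_0, 0022100023100, XX$)
  read 0, top X: go to q_2, push X → (q_2, 022100023100, XX$)
  ε-move, top X: go to q_0, push ε → (q_0, 022100023100, X$)
  read 0, top X: go to q_2, push X → (q_2, 22100023100, X$)
  ε-move, top X: go to q_0, push ε → (q_0, 22100023100, $)
  ε-move, top $: go to q_3, push X$ → (q_3, 22100023100, X$)
  read 2, top X: go to q_2, push XX → (q_2, 2100023100, XX$)
  ε-move, top X: go to q_0, push ε → (q_0, 2100023100, X$)
  read 2, top X: go to q_1, push X → (q_1, 100023100, X$)
  read 1, top X: go to q_1, push UX → (q_1, 00023100, UX$)
  read 0, top U: go to q_2, push XX → (q_2, 0023100, XXX$)
  ε-move, top X: go to q_0, push ε → (q_0, 0023100, XX$)
  read 0, top X: go to q_2, push X → (q_2, 023100, XX$)
  ε-move, top X: go to q_0, push ε → (q_0, 023100, X$)
  read 0, top X: go to q_2, push X → (q_2, 23100, X$)
  ε-move, top X: go to q_0, push ε → (q_0, 23100, $)
  ε-move, top $: go to q_3, push X$ → (q_3, 23100, X$)
  read 2, top X: go to q_2, push XX → (q_2, 3100, XX$)
  ε-move, top X: go to q_0, push ε → (q_0, 3100, X$)
  read 3, top X: go to q_0, push XX → (q_0, 100, XX$)
No transition for (q_0, 1, top X); M blocks with input 100 remaining.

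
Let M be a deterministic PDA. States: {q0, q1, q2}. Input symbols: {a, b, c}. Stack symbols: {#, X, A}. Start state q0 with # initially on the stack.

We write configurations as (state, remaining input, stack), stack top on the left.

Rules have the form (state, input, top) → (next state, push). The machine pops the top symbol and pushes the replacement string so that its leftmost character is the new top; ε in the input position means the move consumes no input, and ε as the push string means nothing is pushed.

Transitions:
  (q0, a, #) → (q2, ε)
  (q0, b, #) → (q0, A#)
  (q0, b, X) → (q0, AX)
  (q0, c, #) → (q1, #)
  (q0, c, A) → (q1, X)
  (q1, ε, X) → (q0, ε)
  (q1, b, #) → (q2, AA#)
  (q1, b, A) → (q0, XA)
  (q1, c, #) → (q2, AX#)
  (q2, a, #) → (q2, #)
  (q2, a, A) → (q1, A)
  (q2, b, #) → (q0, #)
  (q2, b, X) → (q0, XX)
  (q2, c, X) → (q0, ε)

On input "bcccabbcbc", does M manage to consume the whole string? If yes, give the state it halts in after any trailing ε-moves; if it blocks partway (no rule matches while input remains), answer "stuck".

(q0, bcccabbcbc, #) ⊢ (q0, cccabbcbc, A#) ⊢ (q1, ccabbcbc, X#) ⊢ (q0, ccabbcbc, #) ⊢ (q1, cabbcbc, #) ⊢ (q2, abbcbc, AX#) ⊢ (q1, bbcbc, AX#) ⊢ (q0, bcbc, XAX#) ⊢ (q0, cbc, AXAX#) ⊢ (q1, bc, XXAX#) ⊢ (q0, bc, XAX#) ⊢ (q0, c, AXAX#) ⊢ (q1, ε, XXAX#) ⊢ (q0, ε, XAX#)
All input consumed; M is in state q0.

q0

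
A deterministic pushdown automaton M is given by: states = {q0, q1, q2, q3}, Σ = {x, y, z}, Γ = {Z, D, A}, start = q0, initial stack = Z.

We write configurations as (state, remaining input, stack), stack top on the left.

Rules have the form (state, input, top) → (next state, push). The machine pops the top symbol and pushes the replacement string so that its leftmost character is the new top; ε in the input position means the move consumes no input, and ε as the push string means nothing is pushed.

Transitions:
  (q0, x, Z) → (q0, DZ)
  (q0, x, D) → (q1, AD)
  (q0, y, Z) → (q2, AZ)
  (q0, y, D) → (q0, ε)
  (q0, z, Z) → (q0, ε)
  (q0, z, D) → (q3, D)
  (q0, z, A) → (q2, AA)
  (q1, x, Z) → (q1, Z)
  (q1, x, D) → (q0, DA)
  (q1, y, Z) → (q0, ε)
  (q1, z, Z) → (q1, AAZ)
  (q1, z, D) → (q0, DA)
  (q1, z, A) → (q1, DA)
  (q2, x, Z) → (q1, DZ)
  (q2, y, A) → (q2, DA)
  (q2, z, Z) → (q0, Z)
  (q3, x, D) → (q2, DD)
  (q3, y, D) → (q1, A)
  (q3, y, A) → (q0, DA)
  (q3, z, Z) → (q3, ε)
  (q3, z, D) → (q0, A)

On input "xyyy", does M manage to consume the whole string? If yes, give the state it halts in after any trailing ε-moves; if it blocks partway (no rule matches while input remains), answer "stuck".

q2

(q0, xyyy, Z)
  read x, top Z: go to q0, push DZ → (q0, yyy, DZ)
  read y, top D: go to q0, push ε → (q0, yy, Z)
  read y, top Z: go to q2, push AZ → (q2, y, AZ)
  read y, top A: go to q2, push DA → (q2, ε, DAZ)
All input consumed; M is in state q2.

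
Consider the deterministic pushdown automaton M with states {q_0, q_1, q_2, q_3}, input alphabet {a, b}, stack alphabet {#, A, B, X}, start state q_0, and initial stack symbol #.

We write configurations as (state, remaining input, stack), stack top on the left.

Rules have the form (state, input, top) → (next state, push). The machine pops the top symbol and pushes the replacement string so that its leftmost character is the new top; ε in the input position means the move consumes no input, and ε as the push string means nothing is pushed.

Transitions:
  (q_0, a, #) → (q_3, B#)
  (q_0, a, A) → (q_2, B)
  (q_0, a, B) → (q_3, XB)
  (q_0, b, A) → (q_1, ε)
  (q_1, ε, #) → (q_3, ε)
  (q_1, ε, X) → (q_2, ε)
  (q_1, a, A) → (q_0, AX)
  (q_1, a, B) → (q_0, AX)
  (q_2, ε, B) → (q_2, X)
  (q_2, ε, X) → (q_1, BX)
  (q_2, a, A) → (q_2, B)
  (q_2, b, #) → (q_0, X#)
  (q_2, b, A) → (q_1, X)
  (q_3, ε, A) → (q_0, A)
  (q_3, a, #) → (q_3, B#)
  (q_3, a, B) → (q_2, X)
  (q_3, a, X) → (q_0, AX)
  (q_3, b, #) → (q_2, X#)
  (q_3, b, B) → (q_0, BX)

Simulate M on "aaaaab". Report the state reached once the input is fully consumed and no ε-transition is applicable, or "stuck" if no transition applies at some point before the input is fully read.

q_1

(q_0, aaaaab, #)
  read a, top #: go to q_3, push B# → (q_3, aaaab, B#)
  read a, top B: go to q_2, push X → (q_2, aaab, X#)
  ε-move, top X: go to q_1, push BX → (q_1, aaab, BX#)
  read a, top B: go to q_0, push AX → (q_0, aab, AXX#)
  read a, top A: go to q_2, push B → (q_2, ab, BXX#)
  ε-move, top B: go to q_2, push X → (q_2, ab, XXX#)
  ε-move, top X: go to q_1, push BX → (q_1, ab, BXXX#)
  read a, top B: go to q_0, push AX → (q_0, b, AXXXX#)
  read b, top A: go to q_1, push ε → (q_1, ε, XXXX#)
  ε-move, top X: go to q_2, push ε → (q_2, ε, XXX#)
  ε-move, top X: go to q_1, push BX → (q_1, ε, BXXX#)
All input consumed; M is in state q_1.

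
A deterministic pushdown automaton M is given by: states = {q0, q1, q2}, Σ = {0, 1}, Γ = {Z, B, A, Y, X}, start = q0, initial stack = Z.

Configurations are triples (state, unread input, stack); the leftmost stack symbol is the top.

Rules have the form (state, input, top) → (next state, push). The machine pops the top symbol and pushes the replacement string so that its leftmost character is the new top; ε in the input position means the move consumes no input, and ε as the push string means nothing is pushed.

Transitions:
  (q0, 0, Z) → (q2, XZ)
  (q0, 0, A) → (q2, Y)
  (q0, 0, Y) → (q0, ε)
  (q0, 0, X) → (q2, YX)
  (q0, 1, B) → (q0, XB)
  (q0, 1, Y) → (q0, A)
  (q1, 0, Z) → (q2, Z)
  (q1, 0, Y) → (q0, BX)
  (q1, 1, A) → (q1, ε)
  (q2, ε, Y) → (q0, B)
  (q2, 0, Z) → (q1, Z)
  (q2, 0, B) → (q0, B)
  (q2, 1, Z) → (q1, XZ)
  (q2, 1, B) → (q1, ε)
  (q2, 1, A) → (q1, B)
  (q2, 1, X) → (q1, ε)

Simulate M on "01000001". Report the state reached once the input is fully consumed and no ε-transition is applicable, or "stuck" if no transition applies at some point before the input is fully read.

q1

(q0, 01000001, Z) ⊢ (q2, 1000001, XZ) ⊢ (q1, 000001, Z) ⊢ (q2, 00001, Z) ⊢ (q1, 0001, Z) ⊢ (q2, 001, Z) ⊢ (q1, 01, Z) ⊢ (q2, 1, Z) ⊢ (q1, ε, XZ)
All input consumed; M is in state q1.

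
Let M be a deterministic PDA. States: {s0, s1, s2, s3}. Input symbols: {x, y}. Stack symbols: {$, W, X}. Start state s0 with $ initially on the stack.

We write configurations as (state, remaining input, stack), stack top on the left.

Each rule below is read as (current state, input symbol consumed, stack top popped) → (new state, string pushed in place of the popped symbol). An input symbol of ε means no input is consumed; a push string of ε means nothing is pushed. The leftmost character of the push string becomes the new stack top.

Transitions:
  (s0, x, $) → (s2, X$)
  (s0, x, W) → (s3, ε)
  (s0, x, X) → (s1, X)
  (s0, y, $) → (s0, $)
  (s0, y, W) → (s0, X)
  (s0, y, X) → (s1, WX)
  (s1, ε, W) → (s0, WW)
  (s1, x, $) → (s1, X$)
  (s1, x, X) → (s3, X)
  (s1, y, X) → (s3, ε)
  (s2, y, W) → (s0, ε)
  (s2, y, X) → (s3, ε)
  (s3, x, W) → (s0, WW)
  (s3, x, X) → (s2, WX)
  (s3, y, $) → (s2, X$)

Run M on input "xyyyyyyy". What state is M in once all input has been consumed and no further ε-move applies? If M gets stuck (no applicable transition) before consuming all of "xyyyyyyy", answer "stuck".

(s0, xyyyyyyy, $) ⊢ (s2, yyyyyyy, X$) ⊢ (s3, yyyyyy, $) ⊢ (s2, yyyyy, X$) ⊢ (s3, yyyy, $) ⊢ (s2, yyy, X$) ⊢ (s3, yy, $) ⊢ (s2, y, X$) ⊢ (s3, ε, $)
All input consumed; M is in state s3.

s3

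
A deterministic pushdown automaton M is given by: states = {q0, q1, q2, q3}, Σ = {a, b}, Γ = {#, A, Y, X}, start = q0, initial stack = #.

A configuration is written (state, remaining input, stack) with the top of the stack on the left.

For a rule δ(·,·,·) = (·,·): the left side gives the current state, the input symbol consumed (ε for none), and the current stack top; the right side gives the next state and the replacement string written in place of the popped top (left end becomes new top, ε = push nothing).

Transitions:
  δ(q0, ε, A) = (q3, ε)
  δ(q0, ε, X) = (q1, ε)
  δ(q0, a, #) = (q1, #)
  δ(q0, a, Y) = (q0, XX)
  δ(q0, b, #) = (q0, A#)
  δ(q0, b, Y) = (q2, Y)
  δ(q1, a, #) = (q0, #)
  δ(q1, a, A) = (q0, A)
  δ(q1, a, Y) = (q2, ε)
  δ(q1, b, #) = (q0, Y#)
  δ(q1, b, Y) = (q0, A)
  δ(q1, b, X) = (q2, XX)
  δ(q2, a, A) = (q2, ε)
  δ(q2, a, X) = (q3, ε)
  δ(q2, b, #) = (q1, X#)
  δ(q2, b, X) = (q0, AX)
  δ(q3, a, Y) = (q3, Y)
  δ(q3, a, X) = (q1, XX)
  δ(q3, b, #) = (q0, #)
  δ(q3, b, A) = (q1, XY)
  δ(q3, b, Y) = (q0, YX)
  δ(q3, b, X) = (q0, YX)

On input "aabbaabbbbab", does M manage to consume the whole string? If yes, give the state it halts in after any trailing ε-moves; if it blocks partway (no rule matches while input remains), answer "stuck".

(q0, aabbaabbbbab, #)
  read a, top #: go to q1, push # → (q1, abbaabbbbab, #)
  read a, top #: go to q0, push # → (q0, bbaabbbbab, #)
  read b, top #: go to q0, push A# → (q0, baabbbbab, A#)
  ε-move, top A: go to q3, push ε → (q3, baabbbbab, #)
  read b, top #: go to q0, push # → (q0, aabbbbab, #)
  read a, top #: go to q1, push # → (q1, abbbbab, #)
  read a, top #: go to q0, push # → (q0, bbbbab, #)
  read b, top #: go to q0, push A# → (q0, bbbab, A#)
  ε-move, top A: go to q3, push ε → (q3, bbbab, #)
  read b, top #: go to q0, push # → (q0, bbab, #)
  read b, top #: go to q0, push A# → (q0, bab, A#)
  ε-move, top A: go to q3, push ε → (q3, bab, #)
  read b, top #: go to q0, push # → (q0, ab, #)
  read a, top #: go to q1, push # → (q1, b, #)
  read b, top #: go to q0, push Y# → (q0, ε, Y#)
All input consumed; M is in state q0.

q0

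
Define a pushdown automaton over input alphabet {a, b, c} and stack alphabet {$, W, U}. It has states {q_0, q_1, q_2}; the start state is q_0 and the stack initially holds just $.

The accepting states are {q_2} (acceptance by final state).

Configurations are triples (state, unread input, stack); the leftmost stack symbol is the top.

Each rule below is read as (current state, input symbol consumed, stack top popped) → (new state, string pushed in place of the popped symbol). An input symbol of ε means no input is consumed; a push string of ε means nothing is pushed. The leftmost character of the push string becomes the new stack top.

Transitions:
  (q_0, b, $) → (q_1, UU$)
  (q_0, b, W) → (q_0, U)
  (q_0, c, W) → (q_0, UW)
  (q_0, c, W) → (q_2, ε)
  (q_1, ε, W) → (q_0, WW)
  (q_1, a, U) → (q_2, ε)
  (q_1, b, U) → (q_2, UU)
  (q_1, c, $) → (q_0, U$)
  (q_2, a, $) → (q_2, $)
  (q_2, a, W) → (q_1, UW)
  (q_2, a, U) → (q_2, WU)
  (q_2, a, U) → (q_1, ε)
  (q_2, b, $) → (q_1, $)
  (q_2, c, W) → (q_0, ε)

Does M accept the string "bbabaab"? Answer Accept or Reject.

One accepting computation: (q_0, bbabaab, $) ⊢ (q_1, babaab, UU$) ⊢ (q_2, abaab, UUU$) ⊢ (q_1, baab, UU$) ⊢ (q_2, aab, UUU$) ⊢ (q_2, ab, WUUU$) ⊢ (q_1, b, UWUUU$) ⊢ (q_2, ε, UUWUUU$)
All input consumed and state q_2 ∈ F.

Accept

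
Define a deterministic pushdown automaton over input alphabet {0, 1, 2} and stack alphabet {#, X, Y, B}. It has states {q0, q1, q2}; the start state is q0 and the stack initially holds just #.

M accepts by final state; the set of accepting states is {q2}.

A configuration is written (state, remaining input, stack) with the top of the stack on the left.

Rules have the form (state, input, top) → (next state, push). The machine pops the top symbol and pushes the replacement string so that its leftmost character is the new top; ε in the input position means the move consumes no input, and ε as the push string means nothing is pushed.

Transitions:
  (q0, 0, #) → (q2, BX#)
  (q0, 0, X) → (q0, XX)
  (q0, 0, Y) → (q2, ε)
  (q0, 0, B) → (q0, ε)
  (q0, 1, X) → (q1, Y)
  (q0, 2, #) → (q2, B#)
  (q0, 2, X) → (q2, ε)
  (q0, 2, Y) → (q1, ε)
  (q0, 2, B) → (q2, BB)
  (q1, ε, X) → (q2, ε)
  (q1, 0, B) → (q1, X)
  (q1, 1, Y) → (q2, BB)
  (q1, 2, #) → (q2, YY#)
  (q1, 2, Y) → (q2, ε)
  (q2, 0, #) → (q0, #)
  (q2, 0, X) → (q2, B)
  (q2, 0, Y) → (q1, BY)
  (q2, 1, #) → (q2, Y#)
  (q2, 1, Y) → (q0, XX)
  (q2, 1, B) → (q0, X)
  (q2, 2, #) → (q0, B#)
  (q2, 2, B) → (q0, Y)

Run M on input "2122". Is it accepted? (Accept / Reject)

(q0, 2122, #) ⊢ (q2, 122, B#) ⊢ (q0, 22, X#) ⊢ (q2, 2, #) ⊢ (q0, ε, B#)
All input consumed; state q0 ∉ F and no further ε-move applies.

Reject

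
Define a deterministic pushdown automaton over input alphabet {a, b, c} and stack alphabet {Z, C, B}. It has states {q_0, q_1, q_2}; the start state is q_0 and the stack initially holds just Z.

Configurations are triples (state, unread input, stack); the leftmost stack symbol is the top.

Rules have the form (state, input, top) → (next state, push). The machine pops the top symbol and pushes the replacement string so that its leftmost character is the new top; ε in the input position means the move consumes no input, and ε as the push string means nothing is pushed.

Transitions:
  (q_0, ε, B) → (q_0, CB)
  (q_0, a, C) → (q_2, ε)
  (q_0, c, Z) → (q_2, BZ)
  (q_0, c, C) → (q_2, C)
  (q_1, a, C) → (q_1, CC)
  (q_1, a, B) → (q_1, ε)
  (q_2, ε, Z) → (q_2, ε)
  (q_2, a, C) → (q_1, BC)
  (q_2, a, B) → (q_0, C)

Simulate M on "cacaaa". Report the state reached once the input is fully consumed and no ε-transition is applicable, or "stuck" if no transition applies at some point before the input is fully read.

(q_0, cacaaa, Z)
  read c, top Z: go to q_2, push BZ → (q_2, acaaa, BZ)
  read a, top B: go to q_0, push C → (q_0, caaa, CZ)
  read c, top C: go to q_2, push C → (q_2, aaa, CZ)
  read a, top C: go to q_1, push BC → (q_1, aa, BCZ)
  read a, top B: go to q_1, push ε → (q_1, a, CZ)
  read a, top C: go to q_1, push CC → (q_1, ε, CCZ)
All input consumed; M is in state q_1.

q_1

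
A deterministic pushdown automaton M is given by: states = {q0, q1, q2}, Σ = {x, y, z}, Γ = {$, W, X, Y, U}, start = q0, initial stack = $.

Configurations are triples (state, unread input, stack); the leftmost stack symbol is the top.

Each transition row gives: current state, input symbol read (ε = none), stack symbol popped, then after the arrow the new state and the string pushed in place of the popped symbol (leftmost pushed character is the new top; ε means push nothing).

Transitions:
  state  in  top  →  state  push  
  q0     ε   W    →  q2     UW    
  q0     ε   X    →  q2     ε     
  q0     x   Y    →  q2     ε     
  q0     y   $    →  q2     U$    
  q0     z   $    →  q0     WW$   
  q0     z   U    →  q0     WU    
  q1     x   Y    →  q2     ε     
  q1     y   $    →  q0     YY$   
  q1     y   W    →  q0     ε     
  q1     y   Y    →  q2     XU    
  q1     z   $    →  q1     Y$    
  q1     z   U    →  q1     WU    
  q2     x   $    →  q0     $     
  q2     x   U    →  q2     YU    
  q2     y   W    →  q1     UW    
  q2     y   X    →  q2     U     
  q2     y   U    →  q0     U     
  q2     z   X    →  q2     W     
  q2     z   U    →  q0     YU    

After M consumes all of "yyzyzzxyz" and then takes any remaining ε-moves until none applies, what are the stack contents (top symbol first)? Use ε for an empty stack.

UWUWUWU$

(q0, yyzyzzxyz, $)
  read y, top $: go to q2, push U$ → (q2, yzyzzxyz, U$)
  read y, top U: go to q0, push U → (q0, zyzzxyz, U$)
  read z, top U: go to q0, push WU → (q0, yzzxyz, WU$)
  ε-move, top W: go to q2, push UW → (q2, yzzxyz, UWU$)
  read y, top U: go to q0, push U → (q0, zzxyz, UWU$)
  read z, top U: go to q0, push WU → (q0, zxyz, WUWU$)
  ε-move, top W: go to q2, push UW → (q2, zxyz, UWUWU$)
  read z, top U: go to q0, push YU → (q0, xyz, YUWUWU$)
  read x, top Y: go to q2, push ε → (q2, yz, UWUWU$)
  read y, top U: go to q0, push U → (q0, z, UWUWU$)
  read z, top U: go to q0, push WU → (q0, ε, WUWUWU$)
  ε-move, top W: go to q2, push UW → (q2, ε, UWUWUWU$)
All input consumed in state q2 with stack UWUWUWU$.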